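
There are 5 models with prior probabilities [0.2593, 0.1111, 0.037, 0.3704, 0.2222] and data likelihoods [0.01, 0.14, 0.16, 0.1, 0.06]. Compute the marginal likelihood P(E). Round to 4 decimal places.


P(E) = sum over models of P(M_i) * P(E|M_i)
= 0.2593*0.01 + 0.1111*0.14 + 0.037*0.16 + 0.3704*0.1 + 0.2222*0.06
= 0.0744

0.0744


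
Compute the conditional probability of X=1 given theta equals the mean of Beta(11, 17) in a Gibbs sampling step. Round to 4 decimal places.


Mean of Beta(11, 17) = 0.3929
P(X=1 | theta=0.3929) = 0.3929

0.3929


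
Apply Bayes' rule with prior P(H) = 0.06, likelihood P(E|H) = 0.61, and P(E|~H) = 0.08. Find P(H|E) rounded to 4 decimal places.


Step 1: Compute marginal P(E) = P(E|H)P(H) + P(E|~H)P(~H)
= 0.61*0.06 + 0.08*0.94 = 0.1118
Step 2: P(H|E) = P(E|H)P(H)/P(E) = 0.0366/0.1118
= 0.3274

0.3274


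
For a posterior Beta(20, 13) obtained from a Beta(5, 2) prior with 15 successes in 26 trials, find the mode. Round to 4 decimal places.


Mode = (alpha - 1) / (alpha + beta - 2)
= 19 / 31
= 0.6129

0.6129


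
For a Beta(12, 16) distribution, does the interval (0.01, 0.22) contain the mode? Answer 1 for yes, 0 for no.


Mode of Beta(a,b) = (a-1)/(a+b-2)
= (12-1)/(12+16-2) = 0.4231
Check: 0.01 <= 0.4231 <= 0.22?
Result: 0

0


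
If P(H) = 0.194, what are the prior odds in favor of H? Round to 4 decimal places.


Prior odds = P(H) / (1 - P(H))
= 0.194 / 0.806
= 0.2407

0.2407


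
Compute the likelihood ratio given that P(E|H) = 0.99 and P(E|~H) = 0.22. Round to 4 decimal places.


LR = P(E|H) / P(E|~H)
= 0.99 / 0.22 = 4.5

4.5


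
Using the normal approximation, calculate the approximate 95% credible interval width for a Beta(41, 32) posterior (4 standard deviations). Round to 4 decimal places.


Var(Beta) = 41*32/(73^2 * 74) = 0.0033
SD = 0.0577
Width ~ 4*SD = 0.2307

0.2307


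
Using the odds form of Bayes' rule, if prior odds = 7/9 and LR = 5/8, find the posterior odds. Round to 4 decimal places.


Bayes' rule in odds form: posterior odds = prior odds * LR
= (7 * 5) / (9 * 8)
= 35/72 = 0.4861

0.4861


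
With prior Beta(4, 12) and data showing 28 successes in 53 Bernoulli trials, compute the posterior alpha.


Conjugate update: alpha_posterior = alpha_prior + k
= 4 + 28 = 32

32


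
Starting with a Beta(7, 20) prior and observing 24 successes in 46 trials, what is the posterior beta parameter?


Posterior beta = prior beta + failures
Failures = 46 - 24 = 22
beta_post = 20 + 22 = 42

42


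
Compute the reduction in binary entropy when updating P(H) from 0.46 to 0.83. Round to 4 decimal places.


H_before = -p*log2(p) - (1-p)*log2(1-p) for p=0.46: 0.9954
H_after for p=0.83: 0.6577
Reduction = 0.9954 - 0.6577 = 0.3377

0.3377


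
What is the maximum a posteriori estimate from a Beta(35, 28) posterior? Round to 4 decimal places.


The MAP estimate equals the mode of the distribution.
Mode of Beta(a,b) = (a-1)/(a+b-2)
= 34/61
= 0.5574

0.5574


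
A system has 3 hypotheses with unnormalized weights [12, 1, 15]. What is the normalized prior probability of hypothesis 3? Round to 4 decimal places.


The normalized prior is the weight divided by the total.
Total weight = 28
P(H3) = 15 / 28 = 0.5357

0.5357


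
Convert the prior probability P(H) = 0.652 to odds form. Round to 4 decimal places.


P(not H) = 1 - 0.652 = 0.348
Odds = 0.652 / 0.348 = 1.8736

1.8736


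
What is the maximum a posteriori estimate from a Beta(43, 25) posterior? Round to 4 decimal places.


The MAP estimate equals the mode of the distribution.
Mode of Beta(a,b) = (a-1)/(a+b-2)
= 42/66
= 0.6364

0.6364


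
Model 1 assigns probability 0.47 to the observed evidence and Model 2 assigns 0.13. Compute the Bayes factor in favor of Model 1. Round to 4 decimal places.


BF = P(data|M1) / P(data|M2)
= 0.47 / 0.13 = 3.6154

3.6154


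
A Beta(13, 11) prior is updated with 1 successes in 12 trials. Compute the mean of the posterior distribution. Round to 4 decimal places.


After update: Beta(14, 22)
Mean = 14 / (14 + 22) = 14 / 36
= 0.3889

0.3889


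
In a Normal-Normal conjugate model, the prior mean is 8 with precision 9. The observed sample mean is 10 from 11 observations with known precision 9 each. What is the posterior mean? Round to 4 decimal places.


Posterior precision = tau0 + n*tau = 9 + 11*9 = 108
Posterior mean = (tau0*mu0 + n*tau*xbar) / posterior_precision
= (9*8 + 11*9*10) / 108
= 1062 / 108 = 9.8333

9.8333


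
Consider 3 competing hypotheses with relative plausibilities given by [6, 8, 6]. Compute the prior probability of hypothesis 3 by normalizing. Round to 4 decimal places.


Sum of weights = 6 + 8 + 6 = 20
Normalized prior for H3 = 6 / 20
= 0.3

0.3


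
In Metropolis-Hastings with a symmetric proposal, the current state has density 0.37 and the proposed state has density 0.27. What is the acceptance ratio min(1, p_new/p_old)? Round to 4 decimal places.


Ratio = p_new / p_old = 0.27 / 0.37 = 0.7297
Acceptance = min(1, 0.7297) = 0.7297

0.7297


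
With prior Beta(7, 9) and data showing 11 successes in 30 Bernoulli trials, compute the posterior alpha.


Conjugate update: alpha_posterior = alpha_prior + k
= 7 + 11 = 18

18


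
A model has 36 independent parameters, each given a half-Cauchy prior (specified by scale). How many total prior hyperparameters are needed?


Each half-Cauchy prior needs 1 hyperparameter (scale).
Total = 1 * 36 = 36

36


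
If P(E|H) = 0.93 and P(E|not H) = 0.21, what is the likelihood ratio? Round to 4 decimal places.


Likelihood ratio = P(E|H) / P(E|not H)
= 0.93 / 0.21
= 4.4286

4.4286


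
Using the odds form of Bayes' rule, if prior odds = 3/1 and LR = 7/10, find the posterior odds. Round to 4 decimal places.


Bayes' rule in odds form: posterior odds = prior odds * LR
= (3 * 7) / (1 * 10)
= 21/10 = 2.1

2.1


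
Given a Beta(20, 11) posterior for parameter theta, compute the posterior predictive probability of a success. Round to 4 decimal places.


For a Beta-Bernoulli model, the predictive probability is the mean:
P(success) = 20/(20+11) = 20/31 = 0.6452

0.6452


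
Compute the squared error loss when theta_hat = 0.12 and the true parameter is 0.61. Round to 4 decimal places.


L = (theta_hat - theta_true)^2
= (0.12 - 0.61)^2
= -0.49^2 = 0.2401

0.2401


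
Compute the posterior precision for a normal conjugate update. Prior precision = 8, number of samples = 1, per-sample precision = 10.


tau_post = tau_0 + n * tau
= 8 + 1 * 10 = 18

18


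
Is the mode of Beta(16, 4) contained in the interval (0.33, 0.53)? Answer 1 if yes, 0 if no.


Mode = (a-1)/(a+b-2) = 15/18 = 0.8333
Interval: (0.33, 0.53)
Contains mode? 0

0


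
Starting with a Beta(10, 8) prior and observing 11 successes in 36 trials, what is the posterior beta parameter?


Posterior beta = prior beta + failures
Failures = 36 - 11 = 25
beta_post = 8 + 25 = 33

33


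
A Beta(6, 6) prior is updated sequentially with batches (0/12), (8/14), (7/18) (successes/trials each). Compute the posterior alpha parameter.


Sequential conjugate updating is equivalent to a single batch update.
Total successes across all batches = 15
alpha_posterior = alpha_prior + total_successes = 6 + 15
= 21

21


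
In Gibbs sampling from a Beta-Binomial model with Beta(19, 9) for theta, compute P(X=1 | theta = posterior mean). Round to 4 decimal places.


Posterior mean = alpha/(alpha+beta) = 19/28 = 0.6786
P(X=1|theta=mean) = theta = 0.6786

0.6786


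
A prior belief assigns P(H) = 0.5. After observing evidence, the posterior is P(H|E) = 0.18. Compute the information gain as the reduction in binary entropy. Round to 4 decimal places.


H(prior) = -0.5*log2(0.5) - 0.5*log2(0.5)
= 1.0
H(post) = -0.18*log2(0.18) - 0.82*log2(0.82)
= 0.6801
IG = 1.0 - 0.6801 = 0.3199

0.3199


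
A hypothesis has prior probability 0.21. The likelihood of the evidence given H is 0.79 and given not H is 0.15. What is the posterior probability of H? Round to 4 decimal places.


Using Bayes' theorem:
P(E) = 0.21 * 0.79 + 0.79 * 0.15
P(E) = 0.2844
P(H|E) = (0.21 * 0.79) / 0.2844 = 0.5833

0.5833


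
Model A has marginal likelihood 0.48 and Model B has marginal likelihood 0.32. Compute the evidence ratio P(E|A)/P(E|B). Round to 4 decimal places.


Evidence ratio = P(E|A) / P(E|B)
= 0.48 / 0.32
= 1.5

1.5


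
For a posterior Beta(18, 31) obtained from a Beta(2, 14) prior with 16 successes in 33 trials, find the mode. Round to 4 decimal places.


Mode = (alpha - 1) / (alpha + beta - 2)
= 17 / 47
= 0.3617

0.3617


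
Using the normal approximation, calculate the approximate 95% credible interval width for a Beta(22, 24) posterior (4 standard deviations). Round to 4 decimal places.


Var(Beta) = 22*24/(46^2 * 47) = 0.0053
SD = 0.0729
Width ~ 4*SD = 0.2915

0.2915


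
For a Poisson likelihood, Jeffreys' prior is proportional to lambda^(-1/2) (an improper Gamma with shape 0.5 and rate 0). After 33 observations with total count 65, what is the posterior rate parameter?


Jeffreys' prior for Poisson is proportional to lambda^(-1/2).
Posterior is Gamma(0.5 + S, 0 + n) = Gamma(0.5 + 65, 33).
Posterior rate = 0 + n = 33

33.0


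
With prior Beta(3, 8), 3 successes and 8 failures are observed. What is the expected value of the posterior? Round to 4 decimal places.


Posterior = Beta(6, 16)
E[theta] = alpha/(alpha+beta)
= 6/22 = 0.2727

0.2727


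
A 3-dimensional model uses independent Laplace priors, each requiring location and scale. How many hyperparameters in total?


Per parameter: 2 (location and scale).
Total = 3 * 2 = 6

6


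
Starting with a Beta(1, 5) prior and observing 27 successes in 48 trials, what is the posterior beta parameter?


Posterior beta = prior beta + failures
Failures = 48 - 27 = 21
beta_post = 5 + 21 = 26

26


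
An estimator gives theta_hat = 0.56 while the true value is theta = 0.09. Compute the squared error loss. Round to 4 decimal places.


The squared error loss is (theta_hat - theta)^2
= (0.56 - 0.09)^2
= (0.47)^2 = 0.2209

0.2209


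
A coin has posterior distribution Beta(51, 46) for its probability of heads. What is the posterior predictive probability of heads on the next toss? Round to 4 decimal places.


Posterior predictive = E[theta] = alpha/(alpha+beta)
= 51/97
= 0.5258

0.5258


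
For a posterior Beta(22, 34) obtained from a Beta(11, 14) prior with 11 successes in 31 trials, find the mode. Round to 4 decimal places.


Mode = (alpha - 1) / (alpha + beta - 2)
= 21 / 54
= 0.3889

0.3889


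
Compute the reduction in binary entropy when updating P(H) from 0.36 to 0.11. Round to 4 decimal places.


H_before = -p*log2(p) - (1-p)*log2(1-p) for p=0.36: 0.9427
H_after for p=0.11: 0.4999
Reduction = 0.9427 - 0.4999 = 0.4428

0.4428


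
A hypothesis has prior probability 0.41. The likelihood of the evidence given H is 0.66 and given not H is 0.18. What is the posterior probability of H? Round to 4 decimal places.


Using Bayes' theorem:
P(E) = 0.41 * 0.66 + 0.59 * 0.18
P(E) = 0.3768
P(H|E) = (0.41 * 0.66) / 0.3768 = 0.7182

0.7182


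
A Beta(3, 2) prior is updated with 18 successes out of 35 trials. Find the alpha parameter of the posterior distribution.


In the Beta-Binomial conjugate update:
alpha_post = alpha_prior + successes
= 3 + 18
= 21

21


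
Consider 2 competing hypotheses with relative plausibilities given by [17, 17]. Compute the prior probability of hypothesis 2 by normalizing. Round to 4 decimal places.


Sum of weights = 17 + 17 = 34
Normalized prior for H2 = 17 / 34
= 0.5

0.5


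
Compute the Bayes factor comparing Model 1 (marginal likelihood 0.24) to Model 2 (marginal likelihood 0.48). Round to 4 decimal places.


BF12 = marginal likelihood of M1 / marginal likelihood of M2
= 0.24/0.48
= 0.5

0.5


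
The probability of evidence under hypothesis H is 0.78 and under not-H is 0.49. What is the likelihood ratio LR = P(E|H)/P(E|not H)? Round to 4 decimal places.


LR = 0.78 / 0.49
= 1.5918

1.5918


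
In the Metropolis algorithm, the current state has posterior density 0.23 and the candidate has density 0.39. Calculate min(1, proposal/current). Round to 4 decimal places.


Ratio = 0.39/0.23 = 1.6957
Acceptance probability = min(1, 1.6957)
= 1.0

1.0


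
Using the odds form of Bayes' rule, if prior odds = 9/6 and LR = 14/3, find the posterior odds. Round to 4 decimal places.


Bayes' rule in odds form: posterior odds = prior odds * LR
= (9 * 14) / (6 * 3)
= 126/18 = 7.0

7.0


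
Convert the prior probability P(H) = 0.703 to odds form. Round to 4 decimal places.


P(not H) = 1 - 0.703 = 0.297
Odds = 0.703 / 0.297 = 2.367

2.367


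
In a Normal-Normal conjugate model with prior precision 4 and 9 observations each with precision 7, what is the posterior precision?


Posterior precision = prior precision + n * observation precision
= 4 + 9 * 7
= 4 + 63 = 67

67


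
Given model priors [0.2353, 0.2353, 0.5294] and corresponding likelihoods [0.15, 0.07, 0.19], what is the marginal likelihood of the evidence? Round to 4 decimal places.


P(E) = sum_i P(M_i) P(E|M_i)
= 0.0353 + 0.0165 + 0.1006
= 0.1524

0.1524


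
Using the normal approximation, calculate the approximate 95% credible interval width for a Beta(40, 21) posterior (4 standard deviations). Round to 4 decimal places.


Var(Beta) = 40*21/(61^2 * 62) = 0.0036
SD = 0.0603
Width ~ 4*SD = 0.2414

0.2414


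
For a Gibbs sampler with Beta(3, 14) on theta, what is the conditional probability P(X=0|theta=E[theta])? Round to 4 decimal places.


E[theta] = 3/(3+14) = 0.1765
P(X=0|theta) = 1 - theta = 0.8235

0.8235


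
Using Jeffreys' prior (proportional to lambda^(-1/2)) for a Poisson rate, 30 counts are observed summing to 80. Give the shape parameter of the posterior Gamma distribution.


Conjugate update: Gamma(prior_shape + S, prior_rate + n).
Prior shape = 0.5, prior rate = 0.
Posterior shape = 0.5 + S = 0.5 + 80 = 80.5

80.5


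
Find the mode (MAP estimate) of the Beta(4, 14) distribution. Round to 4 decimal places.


For Beta(a,b) with a,b > 1:
Mode = (a-1)/(a+b-2) = (4-1)/(18-2)
= 3/16 = 0.1875

0.1875


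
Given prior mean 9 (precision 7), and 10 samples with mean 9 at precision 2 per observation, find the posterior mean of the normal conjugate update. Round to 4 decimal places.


The posterior mean is a precision-weighted average of prior and data.
Post. prec. = 7 + 20 = 27
Post. mean = (63 + 180)/27 = 243/27 = 9.0

9.0


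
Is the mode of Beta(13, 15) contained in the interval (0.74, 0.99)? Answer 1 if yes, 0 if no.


Mode = (a-1)/(a+b-2) = 12/26 = 0.4615
Interval: (0.74, 0.99)
Contains mode? 0

0


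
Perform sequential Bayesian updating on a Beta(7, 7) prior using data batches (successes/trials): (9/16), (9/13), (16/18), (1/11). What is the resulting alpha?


Accumulate successes: 35
Posterior alpha = prior alpha + sum of successes
= 7 + 35 = 42

42


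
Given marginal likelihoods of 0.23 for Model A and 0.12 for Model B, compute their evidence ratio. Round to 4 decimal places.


Ratio = ML(A) / ML(B) = 0.23/0.12
= 1.9167

1.9167


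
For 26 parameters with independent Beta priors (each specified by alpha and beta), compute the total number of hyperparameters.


A Beta prior has 2 hyperparameters per parameter.
Total = 26 * 2 = 52

52


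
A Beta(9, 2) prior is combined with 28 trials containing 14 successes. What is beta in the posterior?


In conjugate updating:
beta_posterior = beta_prior + (n - k)
= 2 + (28 - 14)
= 2 + 14 = 16

16


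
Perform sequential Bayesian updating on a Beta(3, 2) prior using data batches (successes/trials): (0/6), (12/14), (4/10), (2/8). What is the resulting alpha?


Accumulate successes: 18
Posterior alpha = prior alpha + sum of successes
= 3 + 18 = 21

21


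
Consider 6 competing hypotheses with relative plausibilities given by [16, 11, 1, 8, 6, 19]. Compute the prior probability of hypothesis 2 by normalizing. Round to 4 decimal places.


Sum of weights = 16 + 11 + 1 + 8 + 6 + 19 = 61
Normalized prior for H2 = 11 / 61
= 0.1803

0.1803


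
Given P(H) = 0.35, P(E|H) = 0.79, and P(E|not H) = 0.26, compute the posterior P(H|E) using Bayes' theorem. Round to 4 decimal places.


By Bayes' theorem: P(H|E) = P(E|H)*P(H) / P(E)
P(E) = P(E|H)*P(H) + P(E|not H)*P(not H)
P(E) = 0.79*0.35 + 0.26*0.65 = 0.4455
P(H|E) = 0.79*0.35 / 0.4455 = 0.6207

0.6207


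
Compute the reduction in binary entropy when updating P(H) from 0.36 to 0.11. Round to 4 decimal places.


H_before = -p*log2(p) - (1-p)*log2(1-p) for p=0.36: 0.9427
H_after for p=0.11: 0.4999
Reduction = 0.9427 - 0.4999 = 0.4428

0.4428


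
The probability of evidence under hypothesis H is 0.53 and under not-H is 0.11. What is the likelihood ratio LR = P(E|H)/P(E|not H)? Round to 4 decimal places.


LR = 0.53 / 0.11
= 4.8182

4.8182


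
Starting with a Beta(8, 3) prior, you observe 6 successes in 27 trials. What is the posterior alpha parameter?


For a Beta-Binomial conjugate model:
Posterior alpha = prior alpha + number of successes
= 8 + 6 = 14

14


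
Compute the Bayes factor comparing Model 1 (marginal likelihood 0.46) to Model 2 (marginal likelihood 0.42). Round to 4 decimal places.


BF12 = marginal likelihood of M1 / marginal likelihood of M2
= 0.46/0.42
= 1.0952

1.0952


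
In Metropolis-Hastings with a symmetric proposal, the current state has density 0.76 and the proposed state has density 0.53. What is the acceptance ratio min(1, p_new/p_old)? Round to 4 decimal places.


Ratio = p_new / p_old = 0.53 / 0.76 = 0.6974
Acceptance = min(1, 0.6974) = 0.6974

0.6974


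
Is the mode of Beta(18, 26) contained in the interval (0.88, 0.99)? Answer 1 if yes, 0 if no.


Mode = (a-1)/(a+b-2) = 17/42 = 0.4048
Interval: (0.88, 0.99)
Contains mode? 0

0


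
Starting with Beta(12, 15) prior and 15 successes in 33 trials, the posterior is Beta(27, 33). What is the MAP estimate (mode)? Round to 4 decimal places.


The mode of Beta(a, b) when a > 1 and b > 1 is (a-1)/(a+b-2)
= (27 - 1) / (27 + 33 - 2)
= 26 / 58
= 0.4483

0.4483


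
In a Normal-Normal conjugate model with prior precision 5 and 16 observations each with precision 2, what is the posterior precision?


Posterior precision = prior precision + n * observation precision
= 5 + 16 * 2
= 5 + 32 = 37

37


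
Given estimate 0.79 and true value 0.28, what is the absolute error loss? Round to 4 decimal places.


Absolute error = |estimate - true|
= |0.51| = 0.51

0.51


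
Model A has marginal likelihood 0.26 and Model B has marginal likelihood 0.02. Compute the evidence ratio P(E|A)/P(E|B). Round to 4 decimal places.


Evidence ratio = P(E|A) / P(E|B)
= 0.26 / 0.02
= 13.0

13.0


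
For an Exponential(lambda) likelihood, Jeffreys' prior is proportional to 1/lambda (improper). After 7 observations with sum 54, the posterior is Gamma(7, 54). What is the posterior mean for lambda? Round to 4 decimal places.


Posterior = Gamma(n, sum_x) = Gamma(7, 54)
Posterior mean = shape/rate = 7/54
= 0.1296

0.1296


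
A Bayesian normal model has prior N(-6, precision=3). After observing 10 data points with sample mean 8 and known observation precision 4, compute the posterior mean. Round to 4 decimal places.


Posterior mean = (prior_precision * prior_mean + n * data_precision * data_mean) / (prior_precision + n * data_precision)
Numerator = 3*-6 + 10*4*8 = 302
Denominator = 3 + 10*4 = 43
Posterior mean = 7.0233

7.0233


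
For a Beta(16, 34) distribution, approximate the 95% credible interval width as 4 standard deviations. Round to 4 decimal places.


Variance of Beta(a,b) = ab / ((a+b)^2 * (a+b+1))
= 16*34 / ((50)^2 * 51)
= 0.0043
SD = sqrt(0.0043) = 0.0653
Width = 4 * SD = 0.2613

0.2613


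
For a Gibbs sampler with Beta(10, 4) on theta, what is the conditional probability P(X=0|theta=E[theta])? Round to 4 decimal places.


E[theta] = 10/(10+4) = 0.7143
P(X=0|theta) = 1 - theta = 0.2857

0.2857


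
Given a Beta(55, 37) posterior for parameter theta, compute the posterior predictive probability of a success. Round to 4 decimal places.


For a Beta-Bernoulli model, the predictive probability is the mean:
P(success) = 55/(55+37) = 55/92 = 0.5978

0.5978


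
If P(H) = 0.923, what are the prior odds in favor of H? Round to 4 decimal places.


Prior odds = P(H) / (1 - P(H))
= 0.923 / 0.077
= 11.987

11.987


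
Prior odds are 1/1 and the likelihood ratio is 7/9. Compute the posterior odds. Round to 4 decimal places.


Posterior odds = prior odds * likelihood ratio
= (1/1) * (7/9)
= 7 / 9
= 0.7778

0.7778


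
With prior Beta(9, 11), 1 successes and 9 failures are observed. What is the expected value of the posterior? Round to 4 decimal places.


Posterior = Beta(10, 20)
E[theta] = alpha/(alpha+beta)
= 10/30 = 0.3333

0.3333


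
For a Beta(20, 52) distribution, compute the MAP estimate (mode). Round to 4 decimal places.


MAP = mode = (a-1)/(a+b-2)
= (20-1)/(20+52-2)
= 19/70 = 0.2714

0.2714


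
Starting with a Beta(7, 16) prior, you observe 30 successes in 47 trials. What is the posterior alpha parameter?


For a Beta-Binomial conjugate model:
Posterior alpha = prior alpha + number of successes
= 7 + 30 = 37

37


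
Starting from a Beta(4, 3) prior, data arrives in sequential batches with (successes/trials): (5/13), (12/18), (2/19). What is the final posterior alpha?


In sequential Bayesian updating, we sum all successes.
Total successes = 19
Final alpha = 4 + 19 = 23

23


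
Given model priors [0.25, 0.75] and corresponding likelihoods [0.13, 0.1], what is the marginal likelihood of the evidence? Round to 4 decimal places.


P(E) = sum_i P(M_i) P(E|M_i)
= 0.0325 + 0.075
= 0.1075

0.1075


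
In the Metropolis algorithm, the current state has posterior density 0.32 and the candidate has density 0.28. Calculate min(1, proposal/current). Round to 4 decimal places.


Ratio = 0.28/0.32 = 0.875
Acceptance probability = min(1, 0.875)
= 0.875

0.875


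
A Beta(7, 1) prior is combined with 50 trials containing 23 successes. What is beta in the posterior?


In conjugate updating:
beta_posterior = beta_prior + (n - k)
= 1 + (50 - 23)
= 1 + 27 = 28

28


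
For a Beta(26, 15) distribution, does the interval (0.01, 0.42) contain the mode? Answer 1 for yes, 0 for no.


Mode of Beta(a,b) = (a-1)/(a+b-2)
= (26-1)/(26+15-2) = 0.641
Check: 0.01 <= 0.641 <= 0.42?
Result: 0

0


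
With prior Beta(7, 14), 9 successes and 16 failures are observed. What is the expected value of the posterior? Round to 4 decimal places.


Posterior = Beta(16, 30)
E[theta] = alpha/(alpha+beta)
= 16/46 = 0.3478

0.3478


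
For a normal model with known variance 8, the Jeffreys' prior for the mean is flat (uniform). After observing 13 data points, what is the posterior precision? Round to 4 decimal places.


Jeffreys' prior for normal mean (known variance) is flat.
Prior precision = 0.
Posterior precision = prior_prec + n/sigma^2 = 0 + 13/8
= 1.625

1.625


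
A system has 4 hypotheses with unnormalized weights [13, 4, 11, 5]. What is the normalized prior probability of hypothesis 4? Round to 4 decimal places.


The normalized prior is the weight divided by the total.
Total weight = 33
P(H4) = 5 / 33 = 0.1515

0.1515


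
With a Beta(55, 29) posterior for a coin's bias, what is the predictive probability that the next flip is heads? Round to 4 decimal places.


The predictive probability equals the posterior mean.
P(next = heads) = alpha / (alpha + beta)
= 55 / 84 = 0.6548

0.6548


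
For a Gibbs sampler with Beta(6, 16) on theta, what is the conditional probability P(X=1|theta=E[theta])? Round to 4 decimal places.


E[theta] = 6/(6+16) = 0.2727
P(X=1|theta) = theta = 0.2727

0.2727


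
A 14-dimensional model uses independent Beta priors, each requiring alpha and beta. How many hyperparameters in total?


Per parameter: 2 (alpha and beta).
Total = 14 * 2 = 28

28


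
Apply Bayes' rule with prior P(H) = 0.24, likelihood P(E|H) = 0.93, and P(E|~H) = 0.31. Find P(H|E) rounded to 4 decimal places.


Step 1: Compute marginal P(E) = P(E|H)P(H) + P(E|~H)P(~H)
= 0.93*0.24 + 0.31*0.76 = 0.4588
Step 2: P(H|E) = P(E|H)P(H)/P(E) = 0.2232/0.4588
= 0.4865

0.4865


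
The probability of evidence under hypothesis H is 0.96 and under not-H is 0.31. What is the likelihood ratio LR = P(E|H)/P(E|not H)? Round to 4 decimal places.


LR = 0.96 / 0.31
= 3.0968

3.0968


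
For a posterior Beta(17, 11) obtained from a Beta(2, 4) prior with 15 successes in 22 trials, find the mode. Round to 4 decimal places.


Mode = (alpha - 1) / (alpha + beta - 2)
= 16 / 26
= 0.6154

0.6154


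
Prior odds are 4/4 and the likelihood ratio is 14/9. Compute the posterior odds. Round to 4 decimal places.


Posterior odds = prior odds * likelihood ratio
= (4/4) * (14/9)
= 56 / 36
= 1.5556

1.5556


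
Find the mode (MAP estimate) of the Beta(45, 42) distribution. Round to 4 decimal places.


For Beta(a,b) with a,b > 1:
Mode = (a-1)/(a+b-2) = (45-1)/(87-2)
= 44/85 = 0.5176

0.5176


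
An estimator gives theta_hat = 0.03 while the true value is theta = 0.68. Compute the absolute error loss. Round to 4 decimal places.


The absolute error loss is |theta_hat - theta|
= |0.03 - 0.68|
= 0.65

0.65


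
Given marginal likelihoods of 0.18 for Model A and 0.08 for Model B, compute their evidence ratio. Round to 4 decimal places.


Ratio = ML(A) / ML(B) = 0.18/0.08
= 2.25

2.25


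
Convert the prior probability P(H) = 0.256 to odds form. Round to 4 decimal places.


P(not H) = 1 - 0.256 = 0.744
Odds = 0.256 / 0.744 = 0.3441

0.3441


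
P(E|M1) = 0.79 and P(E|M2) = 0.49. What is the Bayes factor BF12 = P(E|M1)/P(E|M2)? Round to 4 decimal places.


Bayes factor BF12 = P(E|M1) / P(E|M2)
= 0.79 / 0.49
= 1.6122

1.6122


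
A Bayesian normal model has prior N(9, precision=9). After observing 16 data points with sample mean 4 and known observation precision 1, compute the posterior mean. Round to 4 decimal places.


Posterior mean = (prior_precision * prior_mean + n * data_precision * data_mean) / (prior_precision + n * data_precision)
Numerator = 9*9 + 16*1*4 = 145
Denominator = 9 + 16*1 = 25
Posterior mean = 5.8

5.8


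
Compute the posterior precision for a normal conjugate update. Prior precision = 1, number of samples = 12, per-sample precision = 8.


tau_post = tau_0 + n * tau
= 1 + 12 * 8 = 97

97


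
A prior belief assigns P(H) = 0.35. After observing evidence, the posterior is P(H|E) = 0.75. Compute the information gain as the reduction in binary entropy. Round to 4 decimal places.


H(prior) = -0.35*log2(0.35) - 0.65*log2(0.65)
= 0.9341
H(post) = -0.75*log2(0.75) - 0.25*log2(0.25)
= 0.8113
IG = 0.9341 - 0.8113 = 0.1228

0.1228


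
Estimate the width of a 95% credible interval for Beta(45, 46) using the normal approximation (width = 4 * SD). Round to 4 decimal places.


For Beta(a,b): Var = ab/((a+b)^2(a+b+1))
Var = 0.0027, SD = 0.0521
Approximate 95% CI width = 4 * 0.0521 = 0.2085

0.2085


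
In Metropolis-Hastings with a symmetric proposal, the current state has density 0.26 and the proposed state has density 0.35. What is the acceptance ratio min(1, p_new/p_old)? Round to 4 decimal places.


Ratio = p_new / p_old = 0.35 / 0.26 = 1.3462
Acceptance = min(1, 1.3462) = 1.0

1.0


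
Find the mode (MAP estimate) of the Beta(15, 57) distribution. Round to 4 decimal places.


For Beta(a,b) with a,b > 1:
Mode = (a-1)/(a+b-2) = (15-1)/(72-2)
= 14/70 = 0.2

0.2


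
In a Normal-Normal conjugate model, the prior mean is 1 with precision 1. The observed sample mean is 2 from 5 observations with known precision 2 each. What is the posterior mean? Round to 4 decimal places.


Posterior precision = tau0 + n*tau = 1 + 5*2 = 11
Posterior mean = (tau0*mu0 + n*tau*xbar) / posterior_precision
= (1*1 + 5*2*2) / 11
= 21 / 11 = 1.9091

1.9091


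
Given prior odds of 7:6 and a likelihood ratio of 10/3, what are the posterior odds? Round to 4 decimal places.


Posterior odds = prior odds * LR
Prior odds = 7/6 = 1.1667
LR = 10/3 = 3.3333
Posterior odds = 1.1667 * 3.3333 = 3.8889

3.8889


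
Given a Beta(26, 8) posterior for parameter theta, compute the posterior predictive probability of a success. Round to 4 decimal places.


For a Beta-Bernoulli model, the predictive probability is the mean:
P(success) = 26/(26+8) = 26/34 = 0.7647

0.7647


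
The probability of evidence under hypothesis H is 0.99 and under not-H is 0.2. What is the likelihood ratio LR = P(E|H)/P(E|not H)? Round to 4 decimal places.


LR = 0.99 / 0.2
= 4.95

4.95


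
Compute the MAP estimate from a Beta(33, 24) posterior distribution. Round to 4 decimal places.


MAP = mode of Beta distribution
= (alpha - 1)/(alpha + beta - 2)
= (33-1)/(33+24-2)
= 32/55 = 0.5818

0.5818


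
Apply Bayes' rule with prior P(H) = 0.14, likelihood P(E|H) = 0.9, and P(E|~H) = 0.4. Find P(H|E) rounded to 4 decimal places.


Step 1: Compute marginal P(E) = P(E|H)P(H) + P(E|~H)P(~H)
= 0.9*0.14 + 0.4*0.86 = 0.47
Step 2: P(H|E) = P(E|H)P(H)/P(E) = 0.126/0.47
= 0.2681

0.2681


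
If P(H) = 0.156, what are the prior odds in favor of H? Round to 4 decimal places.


Prior odds = P(H) / (1 - P(H))
= 0.156 / 0.844
= 0.1848

0.1848


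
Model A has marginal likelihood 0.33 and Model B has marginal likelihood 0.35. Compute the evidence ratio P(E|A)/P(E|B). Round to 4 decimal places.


Evidence ratio = P(E|A) / P(E|B)
= 0.33 / 0.35
= 0.9429

0.9429


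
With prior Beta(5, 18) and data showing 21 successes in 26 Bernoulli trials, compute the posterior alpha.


Conjugate update: alpha_posterior = alpha_prior + k
= 5 + 21 = 26

26


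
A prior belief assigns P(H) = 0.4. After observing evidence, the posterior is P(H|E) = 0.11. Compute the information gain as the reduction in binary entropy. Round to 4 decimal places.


H(prior) = -0.4*log2(0.4) - 0.6*log2(0.6)
= 0.971
H(post) = -0.11*log2(0.11) - 0.89*log2(0.89)
= 0.4999
IG = 0.971 - 0.4999 = 0.471

0.471


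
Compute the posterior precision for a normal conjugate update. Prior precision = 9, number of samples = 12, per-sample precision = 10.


tau_post = tau_0 + n * tau
= 9 + 12 * 10 = 129

129


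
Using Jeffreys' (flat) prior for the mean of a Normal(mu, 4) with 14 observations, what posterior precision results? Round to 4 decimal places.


Flat prior means prior precision is 0.
Posterior precision = n / sigma^2 = 14/4 = 3.5

3.5


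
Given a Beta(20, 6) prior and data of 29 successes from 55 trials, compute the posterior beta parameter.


Number of failures = 55 - 29 = 26
Posterior beta = 6 + 26 = 32

32


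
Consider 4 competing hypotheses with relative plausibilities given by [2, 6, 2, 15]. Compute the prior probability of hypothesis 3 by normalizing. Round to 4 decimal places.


Sum of weights = 2 + 6 + 2 + 15 = 25
Normalized prior for H3 = 2 / 25
= 0.08

0.08


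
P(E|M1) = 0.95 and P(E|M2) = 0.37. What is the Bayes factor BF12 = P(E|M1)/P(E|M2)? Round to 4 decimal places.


Bayes factor BF12 = P(E|M1) / P(E|M2)
= 0.95 / 0.37
= 2.5676

2.5676


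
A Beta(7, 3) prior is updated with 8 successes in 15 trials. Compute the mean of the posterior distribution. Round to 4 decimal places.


After update: Beta(15, 10)
Mean = 15 / (15 + 10) = 15 / 25
= 0.6

0.6


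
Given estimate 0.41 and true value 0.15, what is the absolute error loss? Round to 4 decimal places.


Absolute error = |estimate - true|
= |0.26| = 0.26

0.26


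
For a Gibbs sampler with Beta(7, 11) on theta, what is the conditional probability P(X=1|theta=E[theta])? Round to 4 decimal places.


E[theta] = 7/(7+11) = 0.3889
P(X=1|theta) = theta = 0.3889

0.3889


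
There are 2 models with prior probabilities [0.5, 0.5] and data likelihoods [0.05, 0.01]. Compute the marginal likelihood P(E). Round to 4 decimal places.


P(E) = sum over models of P(M_i) * P(E|M_i)
= 0.5*0.05 + 0.5*0.01
= 0.03

0.03


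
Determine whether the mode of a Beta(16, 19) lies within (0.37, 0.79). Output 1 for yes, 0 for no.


First find the mode: (a-1)/(a+b-2) = 0.4545
Is 0.4545 in (0.37, 0.79)? 1

1


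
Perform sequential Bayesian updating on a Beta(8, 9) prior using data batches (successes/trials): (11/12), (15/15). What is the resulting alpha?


Accumulate successes: 26
Posterior alpha = prior alpha + sum of successes
= 8 + 26 = 34

34


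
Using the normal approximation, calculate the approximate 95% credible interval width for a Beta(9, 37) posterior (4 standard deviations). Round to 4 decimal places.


Var(Beta) = 9*37/(46^2 * 47) = 0.0033
SD = 0.0579
Width ~ 4*SD = 0.2315

0.2315


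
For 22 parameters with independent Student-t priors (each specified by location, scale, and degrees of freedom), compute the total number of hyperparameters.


A Student-t prior has 3 hyperparameters per parameter.
Total = 22 * 3 = 66

66


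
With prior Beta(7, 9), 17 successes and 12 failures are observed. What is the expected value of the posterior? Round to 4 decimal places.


Posterior = Beta(24, 21)
E[theta] = alpha/(alpha+beta)
= 24/45 = 0.5333

0.5333


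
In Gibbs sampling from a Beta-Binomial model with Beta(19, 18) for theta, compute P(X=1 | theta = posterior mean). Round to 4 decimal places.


Posterior mean = alpha/(alpha+beta) = 19/37 = 0.5135
P(X=1|theta=mean) = theta = 0.5135

0.5135


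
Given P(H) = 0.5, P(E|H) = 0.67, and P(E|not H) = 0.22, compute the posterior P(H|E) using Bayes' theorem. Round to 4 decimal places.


By Bayes' theorem: P(H|E) = P(E|H)*P(H) / P(E)
P(E) = P(E|H)*P(H) + P(E|not H)*P(not H)
P(E) = 0.67*0.5 + 0.22*0.5 = 0.445
P(H|E) = 0.67*0.5 / 0.445 = 0.7528

0.7528


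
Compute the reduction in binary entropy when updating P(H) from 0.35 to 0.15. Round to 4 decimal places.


H_before = -p*log2(p) - (1-p)*log2(1-p) for p=0.35: 0.9341
H_after for p=0.15: 0.6098
Reduction = 0.9341 - 0.6098 = 0.3242

0.3242


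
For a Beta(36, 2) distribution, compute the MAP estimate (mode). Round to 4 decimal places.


MAP = mode = (a-1)/(a+b-2)
= (36-1)/(36+2-2)
= 35/36 = 0.9722

0.9722


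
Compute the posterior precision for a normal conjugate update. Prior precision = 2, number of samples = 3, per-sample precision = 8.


tau_post = tau_0 + n * tau
= 2 + 3 * 8 = 26

26


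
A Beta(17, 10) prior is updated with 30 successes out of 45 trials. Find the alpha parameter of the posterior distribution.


In the Beta-Binomial conjugate update:
alpha_post = alpha_prior + successes
= 17 + 30
= 47

47


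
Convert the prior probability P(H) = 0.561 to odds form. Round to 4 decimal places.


P(not H) = 1 - 0.561 = 0.439
Odds = 0.561 / 0.439 = 1.2779

1.2779


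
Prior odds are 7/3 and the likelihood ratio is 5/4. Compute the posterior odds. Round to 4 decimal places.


Posterior odds = prior odds * likelihood ratio
= (7/3) * (5/4)
= 35 / 12
= 2.9167

2.9167


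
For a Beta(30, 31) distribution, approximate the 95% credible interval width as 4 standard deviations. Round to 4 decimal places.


Variance of Beta(a,b) = ab / ((a+b)^2 * (a+b+1))
= 30*31 / ((61)^2 * 62)
= 0.004
SD = sqrt(0.004) = 0.0635
Width = 4 * SD = 0.254

0.254


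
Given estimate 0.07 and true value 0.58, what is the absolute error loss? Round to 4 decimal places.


Absolute error = |estimate - true|
= |-0.51| = 0.51

0.51


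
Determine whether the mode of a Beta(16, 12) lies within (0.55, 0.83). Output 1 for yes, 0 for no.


First find the mode: (a-1)/(a+b-2) = 0.5769
Is 0.5769 in (0.55, 0.83)? 1

1


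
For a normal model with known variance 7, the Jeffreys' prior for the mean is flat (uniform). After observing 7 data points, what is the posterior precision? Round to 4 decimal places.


Jeffreys' prior for normal mean (known variance) is flat.
Prior precision = 0.
Posterior precision = prior_prec + n/sigma^2 = 0 + 7/7
= 1.0

1.0


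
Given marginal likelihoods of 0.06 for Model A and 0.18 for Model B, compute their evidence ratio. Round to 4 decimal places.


Ratio = ML(A) / ML(B) = 0.06/0.18
= 0.3333

0.3333


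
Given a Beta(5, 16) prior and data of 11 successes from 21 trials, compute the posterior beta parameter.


Number of failures = 21 - 11 = 10
Posterior beta = 16 + 10 = 26

26


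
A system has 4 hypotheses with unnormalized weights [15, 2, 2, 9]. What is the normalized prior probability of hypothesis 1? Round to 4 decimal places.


The normalized prior is the weight divided by the total.
Total weight = 28
P(H1) = 15 / 28 = 0.5357

0.5357


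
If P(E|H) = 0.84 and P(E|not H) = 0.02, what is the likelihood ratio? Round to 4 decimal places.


Likelihood ratio = P(E|H) / P(E|not H)
= 0.84 / 0.02
= 42.0

42.0


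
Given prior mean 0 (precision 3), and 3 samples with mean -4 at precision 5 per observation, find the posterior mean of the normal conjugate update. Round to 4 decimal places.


The posterior mean is a precision-weighted average of prior and data.
Post. prec. = 3 + 15 = 18
Post. mean = (0 + -60)/18 = -60/18 = -3.3333

-3.3333


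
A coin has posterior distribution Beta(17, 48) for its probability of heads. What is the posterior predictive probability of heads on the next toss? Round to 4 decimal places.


Posterior predictive = E[theta] = alpha/(alpha+beta)
= 17/65
= 0.2615

0.2615


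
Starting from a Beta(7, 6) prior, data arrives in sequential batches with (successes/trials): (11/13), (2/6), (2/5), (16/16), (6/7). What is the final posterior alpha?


In sequential Bayesian updating, we sum all successes.
Total successes = 37
Final alpha = 7 + 37 = 44

44


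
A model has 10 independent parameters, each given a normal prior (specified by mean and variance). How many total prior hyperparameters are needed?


Each normal prior needs 2 hyperparameters (mean and variance).
Total = 2 * 10 = 20

20


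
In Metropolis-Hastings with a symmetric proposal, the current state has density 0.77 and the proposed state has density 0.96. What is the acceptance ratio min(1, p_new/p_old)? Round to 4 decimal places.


Ratio = p_new / p_old = 0.96 / 0.77 = 1.2468
Acceptance = min(1, 1.2468) = 1.0

1.0


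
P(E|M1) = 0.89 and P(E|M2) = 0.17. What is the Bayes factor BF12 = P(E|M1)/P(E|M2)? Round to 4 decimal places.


Bayes factor BF12 = P(E|M1) / P(E|M2)
= 0.89 / 0.17
= 5.2353

5.2353


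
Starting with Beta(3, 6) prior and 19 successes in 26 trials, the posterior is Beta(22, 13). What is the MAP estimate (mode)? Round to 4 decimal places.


The mode of Beta(a, b) when a > 1 and b > 1 is (a-1)/(a+b-2)
= (22 - 1) / (22 + 13 - 2)
= 21 / 33
= 0.6364

0.6364


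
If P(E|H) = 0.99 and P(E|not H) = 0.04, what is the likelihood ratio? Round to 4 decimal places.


Likelihood ratio = P(E|H) / P(E|not H)
= 0.99 / 0.04
= 24.75

24.75


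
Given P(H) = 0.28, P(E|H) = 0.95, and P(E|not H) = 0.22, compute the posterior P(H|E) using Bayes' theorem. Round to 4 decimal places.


By Bayes' theorem: P(H|E) = P(E|H)*P(H) / P(E)
P(E) = P(E|H)*P(H) + P(E|not H)*P(not H)
P(E) = 0.95*0.28 + 0.22*0.72 = 0.4244
P(H|E) = 0.95*0.28 / 0.4244 = 0.6268

0.6268


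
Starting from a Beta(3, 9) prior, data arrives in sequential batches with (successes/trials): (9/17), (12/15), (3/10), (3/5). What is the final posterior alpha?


In sequential Bayesian updating, we sum all successes.
Total successes = 27
Final alpha = 3 + 27 = 30

30


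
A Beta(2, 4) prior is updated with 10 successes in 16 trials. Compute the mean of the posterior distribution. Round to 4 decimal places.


After update: Beta(12, 10)
Mean = 12 / (12 + 10) = 12 / 22
= 0.5455

0.5455
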